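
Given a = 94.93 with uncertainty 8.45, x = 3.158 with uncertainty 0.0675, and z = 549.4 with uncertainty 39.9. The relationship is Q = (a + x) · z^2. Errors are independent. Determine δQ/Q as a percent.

16.9%

Let u = a + x = 98.09. δu = √(δa² + δx²) = √(71.4 + 0.00456) = 8.45, so δu/u = 0.0861.
Q is then a monomial in u, z:
δQ/Q = √((δu/u)² + (2·δz/z)²) = √(0.00742 + 0.0211) = 0.169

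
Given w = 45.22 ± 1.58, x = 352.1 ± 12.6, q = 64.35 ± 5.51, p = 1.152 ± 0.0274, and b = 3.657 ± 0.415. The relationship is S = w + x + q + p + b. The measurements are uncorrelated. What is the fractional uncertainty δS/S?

Absolute uncertainties add in quadrature for a linear combination:
  (δw)² = 2.50;  (δx)² = 159;  (δq)² = 30.4;  (δp)² = 0.000751;  (δb)² = 0.172
δS = √(192) = 13.8
S = 466.5, so δS/S = 13.8/466.5 = 0.0297.

0.0297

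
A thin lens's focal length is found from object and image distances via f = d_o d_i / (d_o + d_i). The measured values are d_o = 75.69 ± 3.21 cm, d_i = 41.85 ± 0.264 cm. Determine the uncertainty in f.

0.421 cm

∂f/∂d_o = (d_i/(d_o+d_i))² = 0.127;  ∂f/∂d_i = (d_o/(d_o+d_i))² = 0.415
δf = √((∂f/∂d_o · δd_o)² + (∂f/∂d_i · δd_i)²) = √(0.166 + 0.0120) = 0.421 cm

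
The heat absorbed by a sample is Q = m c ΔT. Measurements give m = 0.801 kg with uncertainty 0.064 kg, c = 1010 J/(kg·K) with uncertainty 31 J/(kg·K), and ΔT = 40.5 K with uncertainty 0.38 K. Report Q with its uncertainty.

32800 ± 2820 J

Since Q is a product/quotient, work with relative uncertainties:
  (1·δm/m)² = (1×0.0799)² = 0.00638;  (1·δc/c)² = (1×0.0307)² = 0.000942;  (1·δΔT/ΔT)² = (1×0.00938)² = 8.8e-05
δQ/Q = √(0.00741) = 0.0861
Q = 32800 J, so δQ = 0.0861 × 32800 = 2820 J.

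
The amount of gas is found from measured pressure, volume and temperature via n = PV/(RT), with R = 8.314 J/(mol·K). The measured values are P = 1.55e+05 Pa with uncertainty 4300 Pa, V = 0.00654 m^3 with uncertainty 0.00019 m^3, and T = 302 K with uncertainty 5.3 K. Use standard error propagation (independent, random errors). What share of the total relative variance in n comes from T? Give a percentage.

16.0%

(δn/n)² = (1·δP/P)² + (1·δV/V)² + (-1·δT/T)²
  P term: (1×0.0277)² = 0.000770
  V term: (1×0.0291)² = 0.000844
  T term: (-1×0.0175)² = 0.000308
Total = 0.00192. Share from T = 0.000308/0.00192 = 0.160.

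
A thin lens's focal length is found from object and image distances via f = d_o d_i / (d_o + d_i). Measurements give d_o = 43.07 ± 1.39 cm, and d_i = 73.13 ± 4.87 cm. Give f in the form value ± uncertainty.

∂f/∂d_o = (d_i/(d_o+d_i))² = 0.396;  ∂f/∂d_i = (d_o/(d_o+d_i))² = 0.137
δf = √((∂f/∂d_o · δd_o)² + (∂f/∂d_i · δd_i)²) = √(0.303 + 0.448) = 0.866 cm
f = 27.11 cm.

27.11 ± 0.866 cm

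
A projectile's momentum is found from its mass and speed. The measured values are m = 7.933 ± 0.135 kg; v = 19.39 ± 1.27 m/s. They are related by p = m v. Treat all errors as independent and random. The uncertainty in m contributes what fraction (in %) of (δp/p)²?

(δp/p)² = (1·δm/m)² + (1·δv/v)²
  m term: (1×0.0170)² = 0.000290
  v term: (1×0.0655)² = 0.00429
Total = 0.00458. Share from m = 0.000290/0.00458 = 0.0632.

6.32%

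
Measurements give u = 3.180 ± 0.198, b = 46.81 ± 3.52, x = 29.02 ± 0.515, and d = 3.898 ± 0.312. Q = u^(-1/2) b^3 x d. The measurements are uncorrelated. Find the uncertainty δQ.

1.57e+06

Q is a product of powers, so relative uncertainties combine in quadrature:
  (−½·δu/u)² = (-0.5×0.0623)² = 0.000969;  (3·δb/b)² = (3×0.0752)² = 0.0509;  (1·δx/x)² = (1×0.0177)² = 0.000315;  (1·δd/d)² = (1×0.0800)² = 0.00641
δQ/Q = √(0.0586) = 0.242
Q = 6.506e+06, so δQ = 0.242 × 6.506e+06 = 1.57e+06.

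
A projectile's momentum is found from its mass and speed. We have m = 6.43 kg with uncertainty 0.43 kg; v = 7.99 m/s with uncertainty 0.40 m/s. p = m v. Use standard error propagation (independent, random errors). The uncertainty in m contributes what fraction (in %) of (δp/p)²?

64.1%

(δp/p)² = (1·δm/m)² + (1·δv/v)²
  m term: (1×0.0669)² = 0.00447
  v term: (1×0.0501)² = 0.00251
Total = 0.00698. Share from m = 0.00447/0.00698 = 0.641.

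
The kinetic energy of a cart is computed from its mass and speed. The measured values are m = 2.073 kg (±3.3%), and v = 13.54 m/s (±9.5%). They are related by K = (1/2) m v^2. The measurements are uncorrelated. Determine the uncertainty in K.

Products/powers → add relative errors in quadrature, weighted by exponent:
  (1·δm/m)² = (1×0.0330)² = 0.00109;  (2·δv/v)² = (2×0.0950)² = 0.0361
δK/K = √(0.0372) = 0.193
K = 190.0 J, so δK = 0.193 × 190.0 = 36.6 J.

36.6 J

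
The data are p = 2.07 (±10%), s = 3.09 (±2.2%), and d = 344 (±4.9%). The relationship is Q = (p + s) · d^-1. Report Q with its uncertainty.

0.0150 ± 0.000970

Let u = p + s = 5.16. δu = √(δp² + δs²) = √(0.0428 + 0.00462) = 0.218, so δu/u = 0.0422.
Q is then a monomial in u, d:
δQ/Q = √((δu/u)² + (-1·δd/d)²) = √(0.00178 + 0.00240) = 0.0647
Q = 0.0150, so δQ = 0.0647 × 0.0150 = 0.000970.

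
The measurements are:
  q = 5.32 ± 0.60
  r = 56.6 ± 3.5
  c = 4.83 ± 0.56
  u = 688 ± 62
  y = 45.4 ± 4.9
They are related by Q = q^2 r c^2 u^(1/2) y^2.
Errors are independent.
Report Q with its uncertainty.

(2.02 ± 0.801) × 10^9

Relative error in a monomial: (δQ/Q)² = Σ (nᵢ · δxᵢ/xᵢ)².
  (2·δq/q)² = (2×0.113)² = 0.0509;  (1·δr/r)² = (1×0.0618)² = 0.00382;  (2·δc/c)² = (2×0.116)² = 0.0538;  (½·δu/u)² = (0.5×0.0901)² = 0.00203;  (2·δy/y)² = (2×0.108)² = 0.0466
δQ/Q = √(0.157) = 0.396
Q = 2.02e+09, so δQ = 0.396 × 2.02e+09 = 8.01e+08.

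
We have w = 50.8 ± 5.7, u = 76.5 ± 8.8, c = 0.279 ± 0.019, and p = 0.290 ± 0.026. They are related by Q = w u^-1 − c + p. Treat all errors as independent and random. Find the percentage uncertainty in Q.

Let h = w·u^-1 = 0.664. δh/h = √((1·δw/w)² + (-1·δu/u)²) = √(0.0126 + 0.0132) = 0.161, so δh = 0.107.
Q = h − c + p: δQ = √(δh² + δc² + δp²) = √(0.0114 + 0.000361 + 0.000676) = 0.111
Q = 0.675, so δQ/Q = 0.111/0.675 = 0.165.

16.5%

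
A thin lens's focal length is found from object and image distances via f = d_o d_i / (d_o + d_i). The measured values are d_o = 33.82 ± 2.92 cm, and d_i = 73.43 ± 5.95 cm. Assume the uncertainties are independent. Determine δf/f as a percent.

6.44%

∂f/∂d_o = (d_i/(d_o+d_i))² = 0.469;  ∂f/∂d_i = (d_o/(d_o+d_i))² = 0.0994
δf = √((∂f/∂d_o · δd_o)² + (∂f/∂d_i · δd_i)²) = √(1.87 + 0.350) = 1.49 cm
f = 23.16 cm, so δf/f = 1.49/23.16 = 0.0644.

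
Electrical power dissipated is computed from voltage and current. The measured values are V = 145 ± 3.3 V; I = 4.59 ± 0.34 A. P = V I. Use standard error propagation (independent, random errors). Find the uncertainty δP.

P is a product of powers, so relative uncertainties combine in quadrature:
  (1·δV/V)² = (1×0.0228)² = 0.000518;  (1·δI/I)² = (1×0.0741)² = 0.00549
δP/P = √(0.00600) = 0.0775
P = 666 W, so δP = 0.0775 × 666 = 51.6 W.

51.6 W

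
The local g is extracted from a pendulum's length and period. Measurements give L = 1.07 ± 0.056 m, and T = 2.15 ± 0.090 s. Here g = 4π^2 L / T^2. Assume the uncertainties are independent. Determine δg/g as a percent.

Relative error in a monomial: (δg/g)² = Σ (nᵢ · δxᵢ/xᵢ)².
  (1·δL/L)² = (1×0.0523)² = 0.00274;  (-2·δT/T)² = (-2×0.0419)² = 0.00701
δg/g = √(0.00975) = 0.0987

9.87%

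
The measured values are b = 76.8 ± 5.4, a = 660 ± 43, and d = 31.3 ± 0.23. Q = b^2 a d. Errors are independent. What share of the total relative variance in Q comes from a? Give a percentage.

17.6%

(δQ/Q)² = (2·δb/b)² + (1·δa/a)² + (1·δd/d)²
  b term: (2×0.0703)² = 0.0198
  a term: (1×0.0652)² = 0.00424
  d term: (1×0.00735)² = 5.4e-05
Total = 0.0241. Share from a = 0.00424/0.0241 = 0.176.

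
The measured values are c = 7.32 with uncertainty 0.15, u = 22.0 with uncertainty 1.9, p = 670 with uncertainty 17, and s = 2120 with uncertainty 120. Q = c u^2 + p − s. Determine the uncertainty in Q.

Let w = c·u^2 = 3540. δw/w = √((1·δc/c)² + (2·δu/u)²) = √(0.000420 + 0.0298) = 0.174, so δw = 616.
Q = w + p − s: δQ = √(δw² + δp² + δs²) = √(3.8e+05 + 289 + 14400) = 628

628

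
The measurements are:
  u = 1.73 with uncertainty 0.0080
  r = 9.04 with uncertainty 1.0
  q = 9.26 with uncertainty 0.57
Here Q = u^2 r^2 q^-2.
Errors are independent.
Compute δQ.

Products/powers → add relative errors in quadrature, weighted by exponent:
  (2·δu/u)² = (2×0.00462)² = 8.55e-05;  (2·δr/r)² = (2×0.111)² = 0.0489;  (-2·δq/q)² = (-2×0.0616)² = 0.0152
δQ/Q = √(0.0642) = 0.253
Q = 2.85, so δQ = 0.253 × 2.85 = 0.723.

0.723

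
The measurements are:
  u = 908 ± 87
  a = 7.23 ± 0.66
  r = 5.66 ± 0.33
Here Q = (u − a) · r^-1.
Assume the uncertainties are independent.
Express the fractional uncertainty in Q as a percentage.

11.3%

Let w = u − a = 901. δw = √(δu² + δa²) = √(7570 + 0.436) = 87.0, so δw/w = 0.0966.
Q is then a monomial in w, r:
δQ/Q = √((δw/w)² + (-1·δr/r)²) = √(0.00933 + 0.00340) = 0.113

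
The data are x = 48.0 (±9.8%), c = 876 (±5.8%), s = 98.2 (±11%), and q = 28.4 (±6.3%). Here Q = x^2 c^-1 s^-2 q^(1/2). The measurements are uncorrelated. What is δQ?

Each factor contributes (exponent × relative error)² to (δQ/Q)²:
  (2·δx/x)² = (2×0.0980)² = 0.0384;  (-1·δc/c)² = (-1×0.0580)² = 0.00336;  (-2·δs/s)² = (-2×0.110)² = 0.0484;  (½·δq/q)² = (0.5×0.0630)² = 0.000992
δQ/Q = √(0.0912) = 0.302
Q = 0.00145, so δQ = 0.302 × 0.00145 = 0.000439.

0.000439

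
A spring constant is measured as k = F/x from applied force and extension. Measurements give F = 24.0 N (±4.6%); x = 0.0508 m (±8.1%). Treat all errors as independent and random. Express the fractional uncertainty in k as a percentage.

9.32%

Since k is a product/quotient, work with relative uncertainties:
  (1·δF/F)² = (1×0.0460)² = 0.00212;  (-1·δx/x)² = (-1×0.0810)² = 0.00656
δk/k = √(0.00868) = 0.0932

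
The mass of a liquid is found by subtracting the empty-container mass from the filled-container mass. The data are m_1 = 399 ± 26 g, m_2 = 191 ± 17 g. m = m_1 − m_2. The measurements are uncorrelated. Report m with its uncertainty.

Sums and differences: (δm)² = Σ (cᵢ δxᵢ)².
  (δm_1)² = 676;  (δm_2)² = 289
δm = √(965) = 31.1 g
m = 208 g.

208 ± 31.1 g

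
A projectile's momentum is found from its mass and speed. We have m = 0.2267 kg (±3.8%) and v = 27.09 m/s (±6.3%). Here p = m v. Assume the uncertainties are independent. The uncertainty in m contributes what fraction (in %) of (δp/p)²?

26.7%

(δp/p)² = (1·δm/m)² + (1·δv/v)²
  m term: (1×0.0380)² = 0.00144
  v term: (1×0.0630)² = 0.00397
Total = 0.00541. Share from m = 0.00144/0.00541 = 0.267.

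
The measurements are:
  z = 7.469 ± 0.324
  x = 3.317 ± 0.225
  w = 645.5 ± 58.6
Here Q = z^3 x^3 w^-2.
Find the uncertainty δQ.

0.0110

Each factor contributes (exponent × relative error)² to (δQ/Q)²:
  (3·δz/z)² = (3×0.0434)² = 0.0169;  (3·δx/x)² = (3×0.0678)² = 0.0414;  (-2·δw/w)² = (-2×0.0908)² = 0.0330
δQ/Q = √(0.0913) = 0.302
Q = 0.03649, so δQ = 0.302 × 0.03649 = 0.0110.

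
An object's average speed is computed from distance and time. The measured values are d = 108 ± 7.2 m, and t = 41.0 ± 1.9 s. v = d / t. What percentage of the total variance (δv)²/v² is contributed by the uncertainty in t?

32.6%

(δv/v)² = (1·δd/d)² + (-1·δt/t)²
  d term: (1×0.0667)² = 0.00444
  t term: (-1×0.0463)² = 0.00215
Total = 0.00659. Share from t = 0.00215/0.00659 = 0.326.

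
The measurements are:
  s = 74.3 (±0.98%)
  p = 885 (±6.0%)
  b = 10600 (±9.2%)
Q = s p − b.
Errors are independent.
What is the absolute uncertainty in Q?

Let w = s·p = 65800. δw/w = √((1·δs/s)² + (1·δp/p)²) = √(9.6e-05 + 0.00360) = 0.0608, so δw = 4000.
Q = w − b: δQ = √(δw² + δb²) = √(1.6e+07 + 9.51e+05) = 4110

4110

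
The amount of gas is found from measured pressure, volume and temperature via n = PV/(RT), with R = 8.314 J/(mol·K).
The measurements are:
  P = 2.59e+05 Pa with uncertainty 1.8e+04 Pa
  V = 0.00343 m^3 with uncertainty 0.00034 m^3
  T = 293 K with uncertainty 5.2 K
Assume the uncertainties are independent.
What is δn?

0.0446 mol

Since n is a product/quotient, work with relative uncertainties:
  (1·δP/P)² = (1×0.0695)² = 0.00483;  (1·δV/V)² = (1×0.0991)² = 0.00983;  (-1·δT/T)² = (-1×0.0177)² = 0.000315
δn/n = √(0.0150) = 0.122
n = 0.365 mol, so δn = 0.122 × 0.365 = 0.0446 mol.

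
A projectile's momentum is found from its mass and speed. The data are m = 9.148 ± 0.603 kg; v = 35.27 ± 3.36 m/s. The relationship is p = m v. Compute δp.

37.4 kg·m/s

Products/powers → add relative errors in quadrature, weighted by exponent:
  (1·δm/m)² = (1×0.0659)² = 0.00434;  (1·δv/v)² = (1×0.0953)² = 0.00908
δp/p = √(0.0134) = 0.116
p = 322.6 kg·m/s, so δp = 0.116 × 322.6 = 37.4 kg·m/s.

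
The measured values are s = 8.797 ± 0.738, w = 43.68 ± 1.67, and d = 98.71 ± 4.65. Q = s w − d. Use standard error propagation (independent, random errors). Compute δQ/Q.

Let p = s·w = 384.3. δp/p = √((1·δs/s)² + (1·δw/w)²) = √(0.00704 + 0.00146) = 0.0922, so δp = 35.4.
Q = p − d: δQ = √(δp² + δd²) = √(1250 + 21.6) = 35.7
Q = 285.5, so δQ/Q = 35.7/285.5 = 0.125.

0.125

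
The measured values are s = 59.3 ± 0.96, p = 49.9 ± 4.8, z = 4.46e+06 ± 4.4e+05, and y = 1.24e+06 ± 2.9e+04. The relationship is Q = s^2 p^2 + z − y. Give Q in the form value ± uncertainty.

(1.20 ± 0.176) × 10^7

Let w = s^2·p^2 = 8.76e+06. δw/w = √((2·δs/s)² + (2·δp/p)²) = √(0.00105 + 0.0370) = 0.195, so δw = 1.71e+06.
Q = w + z − y: δQ = √(δw² + δz² + δy²) = √(2.92e+12 + 1.94e+11 + 8.41e+08) = 1.76e+06
Q = 1.2e+07.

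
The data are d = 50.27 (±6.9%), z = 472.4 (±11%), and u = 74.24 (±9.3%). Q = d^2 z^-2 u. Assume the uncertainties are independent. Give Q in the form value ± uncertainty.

0.8407 ± 0.232

Since Q is a product/quotient, work with relative uncertainties:
  (2·δd/d)² = (2×0.0690)² = 0.0190;  (-2·δz/z)² = (-2×0.110)² = 0.0484;  (1·δu/u)² = (1×0.0930)² = 0.00865
δQ/Q = √(0.0761) = 0.276
Q = 0.8407, so δQ = 0.276 × 0.8407 = 0.232.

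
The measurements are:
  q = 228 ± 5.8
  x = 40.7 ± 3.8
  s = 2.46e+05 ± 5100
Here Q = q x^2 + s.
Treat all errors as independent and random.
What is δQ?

Let p = q·x^2 = 3.78e+05. δp/p = √((1·δq/q)² + (2·δx/x)²) = √(0.000647 + 0.0349) = 0.188, so δp = 71200.
Q = p + s: δQ = √(δp² + δs²) = √(5.07e+09 + 2.6e+07) = 71400

71400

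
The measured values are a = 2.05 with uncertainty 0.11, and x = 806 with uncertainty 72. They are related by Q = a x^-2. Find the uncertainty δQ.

5.89e-07

Each factor contributes (exponent × relative error)² to (δQ/Q)²:
  (1·δa/a)² = (1×0.0537)² = 0.00288;  (-2·δx/x)² = (-2×0.0893)² = 0.0319
δQ/Q = √(0.0348) = 0.187
Q = 3.16e-06, so δQ = 0.187 × 3.16e-06 = 5.89e-07.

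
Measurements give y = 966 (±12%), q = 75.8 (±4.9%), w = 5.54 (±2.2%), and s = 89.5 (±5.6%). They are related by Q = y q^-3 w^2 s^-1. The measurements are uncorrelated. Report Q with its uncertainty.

0.000761 ± 0.000154

For a monomial Q ∝ y, q^-3, w^2, s^-1, fractional errors add in quadrature:
  (1·δy/y)² = (1×0.120)² = 0.0144;  (-3·δq/q)² = (-3×0.0490)² = 0.0216;  (2·δw/w)² = (2×0.0220)² = 0.00194;  (-1·δs/s)² = (-1×0.0560)² = 0.00314
δQ/Q = √(0.0411) = 0.203
Q = 0.000761, so δQ = 0.203 × 0.000761 = 0.000154.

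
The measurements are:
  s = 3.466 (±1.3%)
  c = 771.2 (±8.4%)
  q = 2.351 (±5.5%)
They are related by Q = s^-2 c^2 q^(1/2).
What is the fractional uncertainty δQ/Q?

0.172

Q is a product of powers, so relative uncertainties combine in quadrature:
  (-2·δs/s)² = (-2×0.0130)² = 0.000676;  (2·δc/c)² = (2×0.0840)² = 0.0282;  (½·δq/q)² = (0.5×0.0550)² = 0.000756
δQ/Q = √(0.0297) = 0.172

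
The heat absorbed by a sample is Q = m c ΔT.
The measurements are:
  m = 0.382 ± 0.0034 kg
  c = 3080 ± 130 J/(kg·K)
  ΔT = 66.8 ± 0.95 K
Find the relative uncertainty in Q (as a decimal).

Products/powers → add relative errors in quadrature, weighted by exponent:
  (1·δm/m)² = (1×0.00890)² = 7.92e-05;  (1·δc/c)² = (1×0.0422)² = 0.00178;  (1·δΔT/ΔT)² = (1×0.0142)² = 0.000202
δQ/Q = √(0.00206) = 0.0454

0.0454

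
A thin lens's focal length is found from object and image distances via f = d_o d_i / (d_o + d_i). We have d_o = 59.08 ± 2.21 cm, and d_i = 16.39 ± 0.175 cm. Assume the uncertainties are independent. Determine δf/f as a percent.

1.17%

∂f/∂d_o = (d_i/(d_o+d_i))² = 0.0472;  ∂f/∂d_i = (d_o/(d_o+d_i))² = 0.613
δf = √((∂f/∂d_o · δd_o)² + (∂f/∂d_i · δd_i)²) = √(0.0109 + 0.0115) = 0.150 cm
f = 12.83 cm, so δf/f = 0.150/12.83 = 0.0117.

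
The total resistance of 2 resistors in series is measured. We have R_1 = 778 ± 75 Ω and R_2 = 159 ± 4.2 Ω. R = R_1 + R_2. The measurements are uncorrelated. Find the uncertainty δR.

75.1 Ω

R is a linear combination, so absolute uncertainties add in quadrature:
  (δR_1)² = 5620;  (δR_2)² = 17.6
δR = √(5640) = 75.1 Ω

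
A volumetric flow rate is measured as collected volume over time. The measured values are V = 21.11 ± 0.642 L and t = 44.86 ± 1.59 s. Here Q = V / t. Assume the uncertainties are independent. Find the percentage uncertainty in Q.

4.67%

Each factor contributes (exponent × relative error)² to (δQ/Q)²:
  (1·δV/V)² = (1×0.0304)² = 0.000925;  (-1·δt/t)² = (-1×0.0354)² = 0.00126
δQ/Q = √(0.00218) = 0.0467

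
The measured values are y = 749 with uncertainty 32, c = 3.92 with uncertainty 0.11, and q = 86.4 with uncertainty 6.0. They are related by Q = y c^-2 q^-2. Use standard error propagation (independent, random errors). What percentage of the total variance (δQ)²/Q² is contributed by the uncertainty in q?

(δQ/Q)² = (1·δy/y)² + (-2·δc/c)² + (-2·δq/q)²
  y term: (1×0.0427)² = 0.00183
  c term: (-2×0.0281)² = 0.00315
  q term: (-2×0.0694)² = 0.0193
Total = 0.0243. Share from q = 0.0193/0.0243 = 0.795.

79.5%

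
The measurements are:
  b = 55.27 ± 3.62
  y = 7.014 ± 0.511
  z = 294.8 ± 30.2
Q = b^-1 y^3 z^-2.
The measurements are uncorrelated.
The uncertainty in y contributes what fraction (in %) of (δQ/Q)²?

50.8%

(δQ/Q)² = (-1·δb/b)² + (3·δy/y)² + (-2·δz/z)²
  b term: (-1×0.0655)² = 0.00429
  y term: (3×0.0729)² = 0.0478
  z term: (-2×0.102)² = 0.0420
Total = 0.0940. Share from y = 0.0478/0.0940 = 0.508.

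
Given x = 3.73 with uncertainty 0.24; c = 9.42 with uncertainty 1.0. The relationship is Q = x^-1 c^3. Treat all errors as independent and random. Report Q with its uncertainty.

Since Q is a product/quotient, work with relative uncertainties:
  (-1·δx/x)² = (-1×0.0643)² = 0.00414;  (3·δc/c)² = (3×0.106)² = 0.101
δQ/Q = √(0.106) = 0.325
Q = 224, so δQ = 0.325 × 224 = 72.8.

224 ± 72.8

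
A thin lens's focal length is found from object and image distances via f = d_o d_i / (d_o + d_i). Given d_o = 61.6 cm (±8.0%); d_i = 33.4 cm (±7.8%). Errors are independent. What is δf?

1.25 cm

∂f/∂d_o = (d_i/(d_o+d_i))² = 0.124;  ∂f/∂d_i = (d_o/(d_o+d_i))² = 0.420
δf = √((∂f/∂d_o · δd_o)² + (∂f/∂d_i · δd_i)²) = √(0.371 + 1.20) = 1.25 cm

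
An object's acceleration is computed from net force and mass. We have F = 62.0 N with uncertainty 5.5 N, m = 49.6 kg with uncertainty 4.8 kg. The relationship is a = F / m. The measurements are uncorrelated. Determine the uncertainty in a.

Relative error in a monomial: (δa/a)² = Σ (nᵢ · δxᵢ/xᵢ)².
  (1·δF/F)² = (1×0.0887)² = 0.00787;  (-1·δm/m)² = (-1×0.0968)² = 0.00937
δa/a = √(0.0172) = 0.131
a = 1.25 m/s^2, so δa = 0.131 × 1.25 = 0.164 m/s^2.

0.164 m/s^2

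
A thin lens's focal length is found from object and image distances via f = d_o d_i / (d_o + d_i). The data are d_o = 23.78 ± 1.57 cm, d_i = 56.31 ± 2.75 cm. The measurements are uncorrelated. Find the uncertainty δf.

0.813 cm

∂f/∂d_o = (d_i/(d_o+d_i))² = 0.494;  ∂f/∂d_i = (d_o/(d_o+d_i))² = 0.0882
δf = √((∂f/∂d_o · δd_o)² + (∂f/∂d_i · δd_i)²) = √(0.602 + 0.0588) = 0.813 cm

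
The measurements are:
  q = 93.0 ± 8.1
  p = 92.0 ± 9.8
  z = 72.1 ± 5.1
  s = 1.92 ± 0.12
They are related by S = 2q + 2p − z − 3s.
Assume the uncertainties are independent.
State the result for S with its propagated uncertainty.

Sums and differences: (δS)² = Σ (cᵢ δxᵢ)².
  (2·δq)² = 262;  (2·δp)² = 384;  (δz)² = 26.0;  (3·δs)² = 0.130
δS = √(673) = 25.9
S = 292.

292 ± 25.9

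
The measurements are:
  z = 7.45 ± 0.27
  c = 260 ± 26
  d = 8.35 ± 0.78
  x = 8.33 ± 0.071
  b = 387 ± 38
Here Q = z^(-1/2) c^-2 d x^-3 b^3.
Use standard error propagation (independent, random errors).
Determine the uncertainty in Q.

For a monomial Q ∝ z^(-1/2), c^-2, d, x^-3, b^3, fractional errors add in quadrature:
  (−½·δz/z)² = (-0.5×0.0362)² = 0.000328;  (-2·δc/c)² = (-2×0.100)² = 0.0400;  (1·δd/d)² = (1×0.0934)² = 0.00873;  (-3·δx/x)² = (-3×0.00852)² = 0.000654;  (3·δb/b)² = (3×0.0982)² = 0.0868
δQ/Q = √(0.136) = 0.369
Q = 4.54, so δQ = 0.369 × 4.54 = 1.68.

1.68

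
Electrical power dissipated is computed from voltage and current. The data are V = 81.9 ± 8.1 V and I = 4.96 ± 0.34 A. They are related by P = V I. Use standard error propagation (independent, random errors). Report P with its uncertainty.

406 ± 48.9 W

P is a product of powers, so relative uncertainties combine in quadrature:
  (1·δV/V)² = (1×0.0989)² = 0.00978;  (1·δI/I)² = (1×0.0685)² = 0.00470
δP/P = √(0.0145) = 0.120
P = 406 W, so δP = 0.120 × 406 = 48.9 W.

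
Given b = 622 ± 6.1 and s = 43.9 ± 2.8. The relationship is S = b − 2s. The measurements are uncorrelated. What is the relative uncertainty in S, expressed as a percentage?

1.55%

Each term contributes (cᵢ δxᵢ)² to (δS)²:
  (δb)² = 37.2;  (2·δs)² = 31.4
δS = √(68.6) = 8.28
S = 534, so δS/S = 8.28/534 = 0.0155.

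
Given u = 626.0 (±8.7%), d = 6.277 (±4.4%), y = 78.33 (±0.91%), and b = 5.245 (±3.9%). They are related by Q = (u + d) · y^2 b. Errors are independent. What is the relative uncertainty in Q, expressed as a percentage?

9.63%

Let w = u + d = 632.3. δw = √(δu² + δd²) = √(2970 + 0.0763) = 54.5, so δw/w = 0.0861.
Q is then a monomial in w, y, b:
δQ/Q = √((δw/w)² + (2·δy/y)² + (1·δb/b)²) = √(0.00742 + 0.000331 + 0.00152) = 0.0963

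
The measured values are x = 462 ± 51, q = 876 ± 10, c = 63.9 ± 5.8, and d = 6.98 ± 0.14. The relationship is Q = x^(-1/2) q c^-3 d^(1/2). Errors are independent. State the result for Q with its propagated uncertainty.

Since Q is a product/quotient, work with relative uncertainties:
  (−½·δx/x)² = (-0.5×0.110)² = 0.00305;  (1·δq/q)² = (1×0.0114)² = 0.000130;  (-3·δc/c)² = (-3×0.0908)² = 0.0741;  (½·δd/d)² = (0.5×0.0201)² = 0.000101
δQ/Q = √(0.0774) = 0.278
Q = 0.000413, so δQ = 0.278 × 0.000413 = 0.000115.

0.000413 ± 0.000115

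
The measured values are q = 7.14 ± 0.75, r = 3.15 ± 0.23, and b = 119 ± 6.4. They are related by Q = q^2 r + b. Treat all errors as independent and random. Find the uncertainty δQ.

Let p = q^2·r = 161. δp/p = √((2·δq/q)² + (1·δr/r)²) = √(0.0441 + 0.00533) = 0.222, so δp = 35.7.
Q = p + b: δQ = √(δp² + δb²) = √(1280 + 41.0) = 36.3

36.3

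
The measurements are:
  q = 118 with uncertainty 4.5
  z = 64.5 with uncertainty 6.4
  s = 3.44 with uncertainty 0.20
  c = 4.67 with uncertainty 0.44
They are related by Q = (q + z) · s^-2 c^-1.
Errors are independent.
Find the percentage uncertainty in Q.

Let u = q + z = 182. δu = √(δq² + δz²) = √(20.2 + 41.0) = 7.82, so δu/u = 0.0429.
Q is then a monomial in u, s, c:
δQ/Q = √((δu/u)² + (-2·δs/s)² + (-1·δc/c)²) = √(0.00184 + 0.0135 + 0.00888) = 0.156

15.6%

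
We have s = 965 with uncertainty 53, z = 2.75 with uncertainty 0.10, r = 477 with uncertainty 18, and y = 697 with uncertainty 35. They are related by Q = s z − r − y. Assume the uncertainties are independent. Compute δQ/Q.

0.121

Let p = s·z = 2650. δp/p = √((1·δs/s)² + (1·δz/z)²) = √(0.00302 + 0.00132) = 0.0659, so δp = 175.
Q = p − r − y: δQ = √(δp² + δr² + δy²) = √(30600 + 324 + 1220) = 179
Q = 1480, so δQ/Q = 179/1480 = 0.121.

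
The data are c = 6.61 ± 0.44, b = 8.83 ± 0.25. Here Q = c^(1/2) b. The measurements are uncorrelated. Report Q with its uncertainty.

Each factor contributes (exponent × relative error)² to (δQ/Q)²:
  (½·δc/c)² = (0.5×0.0666)² = 0.00111;  (1·δb/b)² = (1×0.0283)² = 0.000802
δQ/Q = √(0.00191) = 0.0437
Q = 22.7, so δQ = 0.0437 × 22.7 = 0.992.

22.7 ± 0.992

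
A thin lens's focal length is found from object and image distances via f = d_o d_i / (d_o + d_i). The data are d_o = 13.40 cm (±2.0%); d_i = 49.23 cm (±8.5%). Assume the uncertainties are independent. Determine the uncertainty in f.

∂f/∂d_o = (d_i/(d_o+d_i))² = 0.618;  ∂f/∂d_i = (d_o/(d_o+d_i))² = 0.0458
δf = √((∂f/∂d_o · δd_o)² + (∂f/∂d_i · δd_i)²) = √(0.0274 + 0.0367) = 0.253 cm

0.253 cm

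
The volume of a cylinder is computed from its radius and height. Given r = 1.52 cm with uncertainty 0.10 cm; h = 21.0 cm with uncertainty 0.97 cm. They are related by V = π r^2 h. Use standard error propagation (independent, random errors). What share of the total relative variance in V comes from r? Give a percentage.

(δV/V)² = (2·δr/r)² + (1·δh/h)²
  r term: (2×0.0658)² = 0.0173
  h term: (1×0.0462)² = 0.00213
Total = 0.0194. Share from r = 0.0173/0.0194 = 0.890.

89.0%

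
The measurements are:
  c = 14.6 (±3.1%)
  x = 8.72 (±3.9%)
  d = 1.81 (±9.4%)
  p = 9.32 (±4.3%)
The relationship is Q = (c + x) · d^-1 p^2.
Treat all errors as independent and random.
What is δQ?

145

Let u = c + x = 23.3. δu = √(δc² + δx²) = √(0.205 + 0.116) = 0.566, so δu/u = 0.0243.
Q is then a monomial in u, d, p:
δQ/Q = √((δu/u)² + (-1·δd/d)² + (2·δp/p)²) = √(0.000589 + 0.00884 + 0.00740) = 0.130
Q = 1120, so δQ = 0.130 × 1120 = 145.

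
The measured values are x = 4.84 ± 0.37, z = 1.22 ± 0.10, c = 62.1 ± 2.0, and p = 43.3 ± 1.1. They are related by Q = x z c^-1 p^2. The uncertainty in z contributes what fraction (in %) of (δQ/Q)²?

(δQ/Q)² = (1·δx/x)² + (1·δz/z)² + (-1·δc/c)² + (2·δp/p)²
  x term: (1×0.0764)² = 0.00584
  z term: (1×0.0820)² = 0.00672
  c term: (-1×0.0322)² = 0.00104
  p term: (2×0.0254)² = 0.00258
Total = 0.0162. Share from z = 0.00672/0.0162 = 0.415.

41.5%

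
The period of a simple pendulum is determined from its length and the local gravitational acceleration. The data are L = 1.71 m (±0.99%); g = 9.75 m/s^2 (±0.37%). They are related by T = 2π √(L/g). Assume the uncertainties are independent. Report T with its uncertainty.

Products/powers → add relative errors in quadrature, weighted by exponent:
  (½·δL/L)² = (0.5×0.00990)² = 2.45e-05;  (−½·δg/g)² = (-0.5×0.00370)² = 3.42e-06
δT/T = √(2.79e-05) = 0.00528
T = 2.63 s, so δT = 0.00528 × 2.63 = 0.0139 s.

2.63 ± 0.0139 s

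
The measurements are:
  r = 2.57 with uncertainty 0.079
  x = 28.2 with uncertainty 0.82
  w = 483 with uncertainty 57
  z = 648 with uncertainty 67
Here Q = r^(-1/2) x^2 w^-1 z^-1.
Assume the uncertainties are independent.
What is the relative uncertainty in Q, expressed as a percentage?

16.8%

For a monomial Q ∝ r^(-1/2), x^2, w^-1, z^-1, fractional errors add in quadrature:
  (−½·δr/r)² = (-0.5×0.0307)² = 0.000236;  (2·δx/x)² = (2×0.0291)² = 0.00338;  (-1·δw/w)² = (-1×0.118)² = 0.0139;  (-1·δz/z)² = (-1×0.103)² = 0.0107
δQ/Q = √(0.0282) = 0.168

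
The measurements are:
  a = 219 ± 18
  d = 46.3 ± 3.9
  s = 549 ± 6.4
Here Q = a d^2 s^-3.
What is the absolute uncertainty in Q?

Relative error in a monomial: (δQ/Q)² = Σ (nᵢ · δxᵢ/xᵢ)².
  (1·δa/a)² = (1×0.0822)² = 0.00676;  (2·δd/d)² = (2×0.0842)² = 0.0284;  (-3·δs/s)² = (-3×0.0117)² = 0.00122
δQ/Q = √(0.0364) = 0.191
Q = 0.00284, so δQ = 0.191 × 0.00284 = 0.000541.

0.000541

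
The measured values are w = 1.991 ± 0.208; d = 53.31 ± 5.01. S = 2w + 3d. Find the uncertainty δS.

15.0

Sums and differences: (δS)² = Σ (cᵢ δxᵢ)².
  (2·δw)² = 0.173;  (3·δd)² = 226
δS = √(226) = 15.0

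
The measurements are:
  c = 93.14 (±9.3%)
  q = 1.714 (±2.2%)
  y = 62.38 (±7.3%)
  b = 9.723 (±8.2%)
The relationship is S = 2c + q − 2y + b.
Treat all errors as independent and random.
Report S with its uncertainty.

72.96 ± 19.6

Each term contributes (cᵢ δxᵢ)² to (δS)²:
  (2·δc)² = 300;  (δq)² = 0.00142;  (2·δy)² = 82.9;  (δb)² = 0.636
δS = √(384) = 19.6
S = 72.96.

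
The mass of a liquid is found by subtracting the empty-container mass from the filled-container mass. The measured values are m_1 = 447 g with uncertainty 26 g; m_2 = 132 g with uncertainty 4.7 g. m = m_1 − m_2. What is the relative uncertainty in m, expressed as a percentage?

8.39%

Sums and differences: (δm)² = Σ (cᵢ δxᵢ)².
  (δm_1)² = 676;  (δm_2)² = 22.1
δm = √(698) = 26.4 g
m = 315 g, so δm/m = 26.4/315 = 0.0839.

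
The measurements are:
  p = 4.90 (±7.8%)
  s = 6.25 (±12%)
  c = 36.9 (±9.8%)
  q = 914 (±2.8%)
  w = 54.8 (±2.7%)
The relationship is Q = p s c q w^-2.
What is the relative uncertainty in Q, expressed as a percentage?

18.4%

For a monomial Q ∝ p, s, c, q, w^-2, fractional errors add in quadrature:
  (1·δp/p)² = (1×0.0780)² = 0.00608;  (1·δs/s)² = (1×0.120)² = 0.0144;  (1·δc/c)² = (1×0.0980)² = 0.00960;  (1·δq/q)² = (1×0.0280)² = 0.000784;  (-2·δw/w)² = (-2×0.0270)² = 0.00292
δQ/Q = √(0.0338) = 0.184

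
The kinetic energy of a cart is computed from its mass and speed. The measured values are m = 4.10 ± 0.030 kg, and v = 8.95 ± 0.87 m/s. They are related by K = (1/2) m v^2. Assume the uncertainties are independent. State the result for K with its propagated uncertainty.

Relative error in a monomial: (δK/K)² = Σ (nᵢ · δxᵢ/xᵢ)².
  (1·δm/m)² = (1×0.00732)² = 5.35e-05;  (2·δv/v)² = (2×0.0972)² = 0.0378
δK/K = √(0.0379) = 0.195
K = 164 J, so δK = 0.195 × 164 = 31.9 J.

164 ± 31.9 J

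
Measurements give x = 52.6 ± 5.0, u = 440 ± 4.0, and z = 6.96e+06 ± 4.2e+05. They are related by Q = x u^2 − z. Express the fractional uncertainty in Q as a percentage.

Let p = x·u^2 = 1.02e+07. δp/p = √((1·δx/x)² + (2·δu/u)²) = √(0.00904 + 0.000331) = 0.0968, so δp = 9.86e+05.
Q = p − z: δQ = √(δp² + δz²) = √(9.71e+11 + 1.76e+11) = 1.07e+06
Q = 3.22e+06, so δQ/Q = 1.07e+06/3.22e+06 = 0.332.

33.2%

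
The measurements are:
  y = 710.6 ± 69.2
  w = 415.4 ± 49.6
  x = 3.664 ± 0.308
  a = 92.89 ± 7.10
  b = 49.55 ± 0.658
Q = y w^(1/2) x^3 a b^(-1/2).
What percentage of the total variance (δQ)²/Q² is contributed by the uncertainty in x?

(δQ/Q)² = (1·δy/y)² + (½·δw/w)² + (3·δx/x)² + (1·δa/a)² + (−½·δb/b)²
  y term: (1×0.0974)² = 0.00948
  w term: (0.5×0.119)² = 0.00356
  x term: (3×0.0841)² = 0.0636
  a term: (1×0.0764)² = 0.00584
  b term: (-0.5×0.0133)² = 4.41e-05
Total = 0.0825. Share from x = 0.0636/0.0825 = 0.771.

77.1%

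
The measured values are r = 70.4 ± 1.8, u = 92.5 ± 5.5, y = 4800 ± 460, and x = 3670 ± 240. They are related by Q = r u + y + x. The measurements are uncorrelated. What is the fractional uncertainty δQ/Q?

Let p = r·u = 6510. δp/p = √((1·δr/r)² + (1·δu/u)²) = √(0.000654 + 0.00354) = 0.0647, so δp = 421.
Q = p + y + x: δQ = √(δp² + δy² + δx²) = √(1.78e+05 + 2.12e+05 + 57600) = 668
Q = 15000, so δQ/Q = 668/15000 = 0.0446.

0.0446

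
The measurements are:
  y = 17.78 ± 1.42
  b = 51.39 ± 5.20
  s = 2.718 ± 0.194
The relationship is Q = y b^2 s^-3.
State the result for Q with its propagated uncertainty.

2339 ± 714

Products/powers → add relative errors in quadrature, weighted by exponent:
  (1·δy/y)² = (1×0.0799)² = 0.00638;  (2·δb/b)² = (2×0.101)² = 0.0410;  (-3·δs/s)² = (-3×0.0714)² = 0.0459
δQ/Q = √(0.0932) = 0.305
Q = 2339, so δQ = 0.305 × 2339 = 714.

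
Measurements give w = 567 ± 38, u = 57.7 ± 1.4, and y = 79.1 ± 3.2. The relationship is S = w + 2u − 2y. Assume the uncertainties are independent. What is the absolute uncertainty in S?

38.6

Absolute uncertainties add in quadrature for a linear combination:
  (δw)² = 1440;  (2·δu)² = 7.84;  (2·δy)² = 41.0
δS = √(1490) = 38.6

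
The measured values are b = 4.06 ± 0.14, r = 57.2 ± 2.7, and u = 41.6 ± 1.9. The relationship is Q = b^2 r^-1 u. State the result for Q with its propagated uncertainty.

12.0 ± 1.14

Relative error in a monomial: (δQ/Q)² = Σ (nᵢ · δxᵢ/xᵢ)².
  (2·δb/b)² = (2×0.0345)² = 0.00476;  (-1·δr/r)² = (-1×0.0472)² = 0.00223;  (1·δu/u)² = (1×0.0457)² = 0.00209
δQ/Q = √(0.00907) = 0.0952
Q = 12.0, so δQ = 0.0952 × 12.0 = 1.14.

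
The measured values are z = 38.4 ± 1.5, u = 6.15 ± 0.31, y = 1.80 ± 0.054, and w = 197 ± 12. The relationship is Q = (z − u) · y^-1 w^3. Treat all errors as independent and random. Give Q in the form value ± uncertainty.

Let h = z − u = 32.2. δh = √(δz² + δu²) = √(2.25 + 0.0961) = 1.53, so δh/h = 0.0475.
Q is then a monomial in h, y, w:
δQ/Q = √((δh/h)² + (-1·δy/y)² + (3·δw/w)²) = √(0.00226 + 0.000900 + 0.0334) = 0.191
Q = 1.37e+08, so δQ = 0.191 × 1.37e+08 = 2.62e+07.

(1.37 ± 0.262) × 10^8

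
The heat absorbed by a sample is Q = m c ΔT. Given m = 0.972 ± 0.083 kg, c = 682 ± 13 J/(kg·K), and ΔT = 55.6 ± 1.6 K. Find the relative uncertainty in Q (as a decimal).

0.0921

Relative error in a monomial: (δQ/Q)² = Σ (nᵢ · δxᵢ/xᵢ)².
  (1·δm/m)² = (1×0.0854)² = 0.00729;  (1·δc/c)² = (1×0.0191)² = 0.000363;  (1·δΔT/ΔT)² = (1×0.0288)² = 0.000828
δQ/Q = √(0.00848) = 0.0921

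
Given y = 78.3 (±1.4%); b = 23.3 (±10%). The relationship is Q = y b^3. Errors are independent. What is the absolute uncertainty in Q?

2.97e+05

Q is a product of powers, so relative uncertainties combine in quadrature:
  (1·δy/y)² = (1×0.0140)² = 0.000196;  (3·δb/b)² = (3×0.100)² = 0.0900
δQ/Q = √(0.0902) = 0.300
Q = 9.9e+05, so δQ = 0.300 × 9.9e+05 = 2.97e+05.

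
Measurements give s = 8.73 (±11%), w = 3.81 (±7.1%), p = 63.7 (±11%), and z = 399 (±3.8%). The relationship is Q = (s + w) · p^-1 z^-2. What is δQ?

Let u = s + w = 12.5. δu = √(δs² + δw²) = √(0.922 + 0.0732) = 0.998, so δu/u = 0.0796.
Q is then a monomial in u, p, z:
δQ/Q = √((δu/u)² + (-1·δp/p)² + (-2·δz/z)²) = √(0.00633 + 0.0121 + 0.00578) = 0.156
Q = 1.24e-06, so δQ = 0.156 × 1.24e-06 = 1.92e-07.

1.92e-07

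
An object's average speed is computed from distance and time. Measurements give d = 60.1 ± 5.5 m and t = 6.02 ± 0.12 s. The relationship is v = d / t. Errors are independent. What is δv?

Since v is a product/quotient, work with relative uncertainties:
  (1·δd/d)² = (1×0.0915)² = 0.00837;  (-1·δt/t)² = (-1×0.0199)² = 0.000397
δv/v = √(0.00877) = 0.0937
v = 9.98 m/s, so δv = 0.0937 × 9.98 = 0.935 m/s.

0.935 m/s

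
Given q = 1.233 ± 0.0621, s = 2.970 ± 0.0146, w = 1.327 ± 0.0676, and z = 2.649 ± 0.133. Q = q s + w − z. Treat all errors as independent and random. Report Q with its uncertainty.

2.340 ± 0.238

Let p = q·s = 3.662. δp/p = √((1·δq/q)² + (1·δs/s)²) = √(0.00254 + 2.42e-05) = 0.0506, so δp = 0.185.
Q = p + w − z: δQ = √(δp² + δw² + δz²) = √(0.0343 + 0.00457 + 0.0177) = 0.238
Q = 2.340.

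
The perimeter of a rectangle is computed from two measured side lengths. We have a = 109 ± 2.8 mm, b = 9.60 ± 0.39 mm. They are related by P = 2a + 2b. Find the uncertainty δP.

P is a linear combination, so absolute uncertainties add in quadrature:
  (2·δa)² = 31.4;  (2·δb)² = 0.608
δP = √(32.0) = 5.65 mm

5.65 mm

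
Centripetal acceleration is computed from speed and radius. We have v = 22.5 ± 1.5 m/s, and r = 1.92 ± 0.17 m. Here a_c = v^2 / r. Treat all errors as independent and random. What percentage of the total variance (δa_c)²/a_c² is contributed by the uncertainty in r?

(δa_c/a_c)² = (2·δv/v)² + (-1·δr/r)²
  v term: (2×0.0667)² = 0.0178
  r term: (-1×0.0885)² = 0.00784
Total = 0.0256. Share from r = 0.00784/0.0256 = 0.306.

30.6%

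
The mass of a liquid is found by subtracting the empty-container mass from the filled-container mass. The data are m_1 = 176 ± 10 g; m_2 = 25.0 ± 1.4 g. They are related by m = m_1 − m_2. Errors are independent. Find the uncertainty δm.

Each term contributes (cᵢ δxᵢ)² to (δm)²:
  (δm_1)² = 100;  (δm_2)² = 1.96
δm = √(102) = 10.1 g

10.1 g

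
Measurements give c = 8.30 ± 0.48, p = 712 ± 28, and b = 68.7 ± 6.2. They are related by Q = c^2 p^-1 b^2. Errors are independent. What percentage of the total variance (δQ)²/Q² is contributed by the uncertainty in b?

68.6%

(δQ/Q)² = (2·δc/c)² + (-1·δp/p)² + (2·δb/b)²
  c term: (2×0.0578)² = 0.0134
  p term: (-1×0.0393)² = 0.00155
  b term: (2×0.0902)² = 0.0326
Total = 0.0475. Share from b = 0.0326/0.0475 = 0.686.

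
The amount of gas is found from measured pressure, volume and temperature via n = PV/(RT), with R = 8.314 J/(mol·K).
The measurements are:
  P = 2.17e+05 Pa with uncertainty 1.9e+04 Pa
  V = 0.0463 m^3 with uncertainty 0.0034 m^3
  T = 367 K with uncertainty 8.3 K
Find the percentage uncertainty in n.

11.6%

Each factor contributes (exponent × relative error)² to (δn/n)²:
  (1·δP/P)² = (1×0.0876)² = 0.00767;  (1·δV/V)² = (1×0.0734)² = 0.00539;  (-1·δT/T)² = (-1×0.0226)² = 0.000511
δn/n = √(0.0136) = 0.116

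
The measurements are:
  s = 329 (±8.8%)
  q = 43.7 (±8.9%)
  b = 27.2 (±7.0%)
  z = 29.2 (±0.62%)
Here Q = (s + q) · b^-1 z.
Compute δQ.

42.1

Let u = s + q = 373. δu = √(δs² + δq²) = √(838 + 15.1) = 29.2, so δu/u = 0.0784.
Q is then a monomial in u, b, z:
δQ/Q = √((δu/u)² + (-1·δb/b)² + (1·δz/z)²) = √(0.00614 + 0.00490 + 3.84e-05) = 0.105
Q = 400, so δQ = 0.105 × 400 = 42.1.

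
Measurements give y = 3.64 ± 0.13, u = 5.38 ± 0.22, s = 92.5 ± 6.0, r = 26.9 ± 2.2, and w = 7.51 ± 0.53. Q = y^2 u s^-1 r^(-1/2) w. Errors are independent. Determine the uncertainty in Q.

For a monomial Q ∝ y^2, u, s^-1, r^(-1/2), w, fractional errors add in quadrature:
  (2·δy/y)² = (2×0.0357)² = 0.00510;  (1·δu/u)² = (1×0.0409)² = 0.00167;  (-1·δs/s)² = (-1×0.0649)² = 0.00421;  (−½·δr/r)² = (-0.5×0.0818)² = 0.00167;  (1·δw/w)² = (1×0.0706)² = 0.00498
δQ/Q = √(0.0176) = 0.133
Q = 1.12, so δQ = 0.133 × 1.12 = 0.148.

0.148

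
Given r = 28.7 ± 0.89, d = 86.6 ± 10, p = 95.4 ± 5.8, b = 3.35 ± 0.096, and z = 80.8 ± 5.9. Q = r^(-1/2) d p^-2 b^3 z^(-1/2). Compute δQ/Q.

0.193

For a monomial Q ∝ r^(-1/2), d, p^-2, b^3, z^(-1/2), fractional errors add in quadrature:
  (−½·δr/r)² = (-0.5×0.0310)² = 0.000240;  (1·δd/d)² = (1×0.115)² = 0.0133;  (-2·δp/p)² = (-2×0.0608)² = 0.0148;  (3·δb/b)² = (3×0.0287)² = 0.00739;  (−½·δz/z)² = (-0.5×0.0730)² = 0.00133
δQ/Q = √(0.0371) = 0.193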